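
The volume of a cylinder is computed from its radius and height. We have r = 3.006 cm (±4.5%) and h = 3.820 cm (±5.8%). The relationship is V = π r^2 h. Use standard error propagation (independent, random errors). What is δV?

Products/powers → add relative errors in quadrature, weighted by exponent:
  (2·δr/r)² = (2×0.0450)² = 0.00810;  (1·δh/h)² = (1×0.0580)² = 0.00336
δV/V = √(0.0115) = 0.107
V = 108.4 cm^3, so δV = 0.107 × 108.4 = 11.6 cm^3.

11.6 cm^3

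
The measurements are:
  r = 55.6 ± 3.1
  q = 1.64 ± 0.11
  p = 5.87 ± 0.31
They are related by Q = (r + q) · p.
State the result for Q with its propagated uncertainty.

336 ± 25.4

Let u = r + q = 57.2. δu = √(δr² + δq²) = √(9.61 + 0.0121) = 3.10, so δu/u = 0.0542.
Q is then a monomial in u, p:
δQ/Q = √((δu/u)² + (1·δp/p)²) = √(0.00294 + 0.00279) = 0.0757
Q = 336, so δQ = 0.0757 × 336 = 25.4.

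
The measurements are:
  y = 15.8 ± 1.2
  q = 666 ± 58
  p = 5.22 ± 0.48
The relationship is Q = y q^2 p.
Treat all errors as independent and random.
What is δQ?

7.72e+06

Relative error in a monomial: (δQ/Q)² = Σ (nᵢ · δxᵢ/xᵢ)².
  (1·δy/y)² = (1×0.0759)² = 0.00577;  (2·δq/q)² = (2×0.0871)² = 0.0303;  (1·δp/p)² = (1×0.0920)² = 0.00846
δQ/Q = √(0.0446) = 0.211
Q = 3.66e+07, so δQ = 0.211 × 3.66e+07 = 7.72e+06.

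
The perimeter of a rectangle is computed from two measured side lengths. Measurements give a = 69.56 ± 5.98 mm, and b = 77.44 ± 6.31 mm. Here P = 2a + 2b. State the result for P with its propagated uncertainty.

294.0 ± 17.4 mm

P is a linear combination, so absolute uncertainties add in quadrature:
  (2·δa)² = 143;  (2·δb)² = 159
δP = √(302) = 17.4 mm
P = 294.0 mm.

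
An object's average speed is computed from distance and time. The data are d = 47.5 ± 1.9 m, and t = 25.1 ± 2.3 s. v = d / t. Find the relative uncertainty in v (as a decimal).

Relative error in a monomial: (δv/v)² = Σ (nᵢ · δxᵢ/xᵢ)².
  (1·δd/d)² = (1×0.0400)² = 0.00160;  (-1·δt/t)² = (-1×0.0916)² = 0.00840
δv/v = √(0.01000) = 0.1000

0.1000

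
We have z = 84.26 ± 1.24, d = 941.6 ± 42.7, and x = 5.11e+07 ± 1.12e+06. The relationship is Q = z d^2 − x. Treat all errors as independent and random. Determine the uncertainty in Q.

6.95e+06

Let p = z·d^2 = 7.471e+07. δp/p = √((1·δz/z)² + (2·δd/d)²) = √(0.000217 + 0.00823) = 0.0919, so δp = 6.86e+06.
Q = p − x: δQ = √(δp² + δx²) = √(4.71e+13 + 1.25e+12) = 6.95e+06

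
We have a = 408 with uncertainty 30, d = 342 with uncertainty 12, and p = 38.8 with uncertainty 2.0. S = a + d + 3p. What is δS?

32.9

Each term contributes (cᵢ δxᵢ)² to (δS)²:
  (δa)² = 900;  (δd)² = 144;  (3·δp)² = 36.0
δS = √(1080) = 32.9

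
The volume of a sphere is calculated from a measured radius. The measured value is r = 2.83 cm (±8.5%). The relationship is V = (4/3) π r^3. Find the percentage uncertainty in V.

Since V is a product/quotient, work with relative uncertainties:
  (3·δr/r)² = (3×0.0850)² = 0.0650
δV/V = √(0.0650) = 0.255

25.5%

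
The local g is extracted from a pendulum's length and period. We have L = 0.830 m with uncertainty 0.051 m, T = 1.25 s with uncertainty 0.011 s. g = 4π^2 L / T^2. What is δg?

Products/powers → add relative errors in quadrature, weighted by exponent:
  (1·δL/L)² = (1×0.0614)² = 0.00378;  (-2·δT/T)² = (-2×0.00880)² = 0.000310
δg/g = √(0.00409) = 0.0639
g = 21.0 m/s^2, so δg = 0.0639 × 21.0 = 1.34 m/s^2.

1.34 m/s^2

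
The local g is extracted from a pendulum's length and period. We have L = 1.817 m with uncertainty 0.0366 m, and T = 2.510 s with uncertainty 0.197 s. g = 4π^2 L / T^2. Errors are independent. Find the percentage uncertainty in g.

15.8%

Since g is a product/quotient, work with relative uncertainties:
  (1·δL/L)² = (1×0.0201)² = 0.000406;  (-2·δT/T)² = (-2×0.0785)² = 0.0246
δg/g = √(0.0250) = 0.158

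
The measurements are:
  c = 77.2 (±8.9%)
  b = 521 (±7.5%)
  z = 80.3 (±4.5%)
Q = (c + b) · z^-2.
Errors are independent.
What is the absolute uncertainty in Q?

0.0104

Let u = c + b = 598. δu = √(δc² + δb²) = √(47.2 + 1530) = 39.7, so δu/u = 0.0663.
Q is then a monomial in u, z:
δQ/Q = √((δu/u)² + (-2·δz/z)²) = √(0.00440 + 0.00810) = 0.112
Q = 0.0928, so δQ = 0.112 × 0.0928 = 0.0104.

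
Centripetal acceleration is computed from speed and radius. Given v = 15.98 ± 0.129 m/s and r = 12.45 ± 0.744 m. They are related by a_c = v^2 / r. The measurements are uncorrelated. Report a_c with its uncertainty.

20.51 ± 1.27 m/s^2

Since a_c is a product/quotient, work with relative uncertainties:
  (2·δv/v)² = (2×0.00807)² = 0.000261;  (-1·δr/r)² = (-1×0.0598)² = 0.00357
δa_c/a_c = √(0.00383) = 0.0619
a_c = 20.51 m/s^2, so δa_c = 0.0619 × 20.51 = 1.27 m/s^2.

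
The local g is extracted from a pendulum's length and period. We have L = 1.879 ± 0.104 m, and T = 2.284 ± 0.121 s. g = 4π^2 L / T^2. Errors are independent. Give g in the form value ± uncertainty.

14.22 ± 1.70 m/s^2

g is a product of powers, so relative uncertainties combine in quadrature:
  (1·δL/L)² = (1×0.0553)² = 0.00306;  (-2·δT/T)² = (-2×0.0530)² = 0.0112
δg/g = √(0.0143) = 0.120
g = 14.22 m/s^2, so δg = 0.120 × 14.22 = 1.70 m/s^2.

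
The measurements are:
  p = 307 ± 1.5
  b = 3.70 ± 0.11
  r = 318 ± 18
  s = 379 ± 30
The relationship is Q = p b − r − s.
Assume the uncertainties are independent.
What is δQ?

48.9

Let w = p·b = 1140. δw/w = √((1·δp/p)² + (1·δb/b)²) = √(2.39e-05 + 0.000884) = 0.0301, so δw = 34.2.
Q = w − r − s: δQ = √(δw² + δr² + δs²) = √(1170 + 324 + 900) = 48.9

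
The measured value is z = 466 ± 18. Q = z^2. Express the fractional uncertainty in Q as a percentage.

Q is a product of powers, so relative uncertainties combine in quadrature:
  (2·δz/z)² = (2×0.0386)² = 0.00597
δQ/Q = √(0.00597) = 0.0773

7.73%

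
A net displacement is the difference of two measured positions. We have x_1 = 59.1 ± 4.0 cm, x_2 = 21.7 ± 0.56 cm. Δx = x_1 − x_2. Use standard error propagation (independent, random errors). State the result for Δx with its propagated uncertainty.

37.4 ± 4.04 cm

Absolute uncertainties add in quadrature for a linear combination:
  (δx_1)² = 16.0;  (δx_2)² = 0.314
δΔx = √(16.3) = 4.04 cm
Δx = 37.4 cm.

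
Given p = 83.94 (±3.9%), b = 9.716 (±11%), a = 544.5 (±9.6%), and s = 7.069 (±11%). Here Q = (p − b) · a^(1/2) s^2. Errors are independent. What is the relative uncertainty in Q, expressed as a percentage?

23.0%

Let u = p − b = 74.22. δu = √(δp² + δb²) = √(10.7 + 1.14) = 3.44, so δu/u = 0.0464.
Q is then a monomial in u, a, s:
δQ/Q = √((δu/u)² + (½·δa/a)² + (2·δs/s)²) = √(0.00215 + 0.00230 + 0.0484) = 0.230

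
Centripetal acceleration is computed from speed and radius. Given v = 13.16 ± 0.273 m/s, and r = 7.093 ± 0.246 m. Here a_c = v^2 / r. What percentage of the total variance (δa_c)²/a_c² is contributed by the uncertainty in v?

58.9%

(δa_c/a_c)² = (2·δv/v)² + (-1·δr/r)²
  v term: (2×0.0207)² = 0.00172
  r term: (-1×0.0347)² = 0.00120
Total = 0.00292. Share from v = 0.00172/0.00292 = 0.589.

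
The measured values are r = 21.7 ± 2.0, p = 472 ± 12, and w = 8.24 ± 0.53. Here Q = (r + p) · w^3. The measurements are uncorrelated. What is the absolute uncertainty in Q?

Let u = r + p = 494. δu = √(δr² + δp²) = √(4.00 + 144) = 12.2, so δu/u = 0.0246.
Q is then a monomial in u, w:
δQ/Q = √((δu/u)² + (3·δw/w)²) = √(0.000607 + 0.0372) = 0.195
Q = 2.76e+05, so δQ = 0.195 × 2.76e+05 = 53700.

53700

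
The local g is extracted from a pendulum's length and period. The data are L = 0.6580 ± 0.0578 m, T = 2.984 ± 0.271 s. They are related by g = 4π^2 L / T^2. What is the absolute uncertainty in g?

Relative error in a monomial: (δg/g)² = Σ (nᵢ · δxᵢ/xᵢ)².
  (1·δL/L)² = (1×0.0878)² = 0.00772;  (-2·δT/T)² = (-2×0.0908)² = 0.0330
δg/g = √(0.0407) = 0.202
g = 2.917 m/s^2, so δg = 0.202 × 2.917 = 0.589 m/s^2.

0.589 m/s^2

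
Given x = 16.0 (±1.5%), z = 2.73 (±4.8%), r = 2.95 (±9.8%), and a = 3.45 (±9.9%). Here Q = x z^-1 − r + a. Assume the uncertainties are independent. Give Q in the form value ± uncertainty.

Let p = x·z^-1 = 5.86. δp/p = √((1·δx/x)² + (-1·δz/z)²) = √(0.000225 + 0.00230) = 0.0503, so δp = 0.295.
Q = p − r + a: δQ = √(δp² + δr² + δa²) = √(0.0869 + 0.0836 + 0.117) = 0.536
Q = 6.36.

6.36 ± 0.536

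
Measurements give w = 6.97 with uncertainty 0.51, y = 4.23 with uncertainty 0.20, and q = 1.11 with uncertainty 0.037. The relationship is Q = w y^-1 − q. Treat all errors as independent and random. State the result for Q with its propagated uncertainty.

Let p = w·y^-1 = 1.65. δp/p = √((1·δw/w)² + (-1·δy/y)²) = √(0.00535 + 0.00224) = 0.0871, so δp = 0.144.
Q = p − q: δQ = √(δp² + δq²) = √(0.0206 + 0.00137) = 0.148
Q = 0.538.

0.538 ± 0.148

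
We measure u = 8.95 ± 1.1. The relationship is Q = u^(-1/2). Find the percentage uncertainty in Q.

6.15%

Q ∝ u^(-1/2), so δQ/Q = |−½| · δu/u = 0.5 × 0.123 = 0.0615.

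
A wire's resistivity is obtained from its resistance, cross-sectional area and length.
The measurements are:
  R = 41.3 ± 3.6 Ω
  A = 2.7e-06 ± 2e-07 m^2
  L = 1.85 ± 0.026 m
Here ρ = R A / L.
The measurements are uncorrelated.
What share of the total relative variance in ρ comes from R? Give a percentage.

57.2%

(δρ/ρ)² = (1·δR/R)² + (1·δA/A)² + (-1·δL/L)²
  R term: (1×0.0872)² = 0.00760
  A term: (1×0.0741)² = 0.00549
  L term: (-1×0.0141)² = 0.000198
Total = 0.0133. Share from R = 0.00760/0.0133 = 0.572.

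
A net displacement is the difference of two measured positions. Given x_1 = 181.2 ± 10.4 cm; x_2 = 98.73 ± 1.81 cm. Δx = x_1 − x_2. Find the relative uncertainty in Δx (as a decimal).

0.128

For a sum/difference, combine absolute errors in quadrature:
  (δx_1)² = 108;  (δx_2)² = 3.28
δΔx = √(111) = 10.6 cm
Δx = 82.47 cm, so δΔx/Δx = 10.6/82.47 = 0.128.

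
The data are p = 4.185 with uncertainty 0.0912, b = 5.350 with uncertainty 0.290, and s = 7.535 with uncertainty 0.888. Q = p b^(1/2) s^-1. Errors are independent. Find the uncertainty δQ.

Q is a product of powers, so relative uncertainties combine in quadrature:
  (1·δp/p)² = (1×0.0218)² = 0.000475;  (½·δb/b)² = (0.5×0.0542)² = 0.000735;  (-1·δs/s)² = (-1×0.118)² = 0.0139
δQ/Q = √(0.0151) = 0.123
Q = 1.285, so δQ = 0.123 × 1.285 = 0.158.

0.158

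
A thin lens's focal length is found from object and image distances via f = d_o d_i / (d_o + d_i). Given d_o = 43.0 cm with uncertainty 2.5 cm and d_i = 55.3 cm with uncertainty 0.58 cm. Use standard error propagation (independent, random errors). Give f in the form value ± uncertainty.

24.2 ± 0.799 cm

∂f/∂d_o = (d_i/(d_o+d_i))² = 0.316;  ∂f/∂d_i = (d_o/(d_o+d_i))² = 0.191
δf = √((∂f/∂d_o · δd_o)² + (∂f/∂d_i · δd_i)²) = √(0.626 + 0.0123) = 0.799 cm
f = 24.2 cm.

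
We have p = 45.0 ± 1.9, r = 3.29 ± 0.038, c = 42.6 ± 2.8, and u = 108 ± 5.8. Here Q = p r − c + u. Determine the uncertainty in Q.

9.14

Let w = p·r = 148. δw/w = √((1·δp/p)² + (1·δr/r)²) = √(0.00178 + 0.000133) = 0.0438, so δw = 6.48.
Q = w − c + u: δQ = √(δw² + δc² + δu²) = √(42.0 + 7.84 + 33.6) = 9.14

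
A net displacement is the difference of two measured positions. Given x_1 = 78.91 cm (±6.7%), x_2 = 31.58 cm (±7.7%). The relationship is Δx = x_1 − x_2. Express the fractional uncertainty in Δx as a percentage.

Δx is a linear combination, so absolute uncertainties add in quadrature:
  (δx_1)² = 28.0;  (δx_2)² = 5.91
δΔx = √(33.9) = 5.82 cm
Δx = 47.33 cm, so δΔx/Δx = 5.82/47.33 = 0.123.

12.3%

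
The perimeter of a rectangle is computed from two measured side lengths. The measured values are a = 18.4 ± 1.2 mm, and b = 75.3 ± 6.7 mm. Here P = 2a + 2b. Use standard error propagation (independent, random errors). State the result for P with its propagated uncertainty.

187 ± 13.6 mm

Absolute uncertainties add in quadrature for a linear combination:
  (2·δa)² = 5.76;  (2·δb)² = 180
δP = √(185) = 13.6 mm
P = 187 mm.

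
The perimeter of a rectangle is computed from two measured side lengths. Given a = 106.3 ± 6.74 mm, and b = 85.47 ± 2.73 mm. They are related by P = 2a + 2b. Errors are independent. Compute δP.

Each term contributes (cᵢ δxᵢ)² to (δP)²:
  (2·δa)² = 182;  (2·δb)² = 29.8
δP = √(212) = 14.5 mm

14.5 mm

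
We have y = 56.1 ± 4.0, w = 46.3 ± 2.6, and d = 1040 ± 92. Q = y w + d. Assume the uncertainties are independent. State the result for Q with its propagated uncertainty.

Let p = y·w = 2600. δp/p = √((1·δy/y)² + (1·δw/w)²) = √(0.00508 + 0.00315) = 0.0908, so δp = 236.
Q = p + d: δQ = √(δp² + δd²) = √(55600 + 8460) = 253
Q = 3640.

3640 ± 253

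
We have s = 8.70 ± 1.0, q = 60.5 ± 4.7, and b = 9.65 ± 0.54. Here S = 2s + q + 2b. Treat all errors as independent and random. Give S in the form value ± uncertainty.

97.2 ± 5.22

S is a linear combination, so absolute uncertainties add in quadrature:
  (2·δs)² = 4.00;  (δq)² = 22.1;  (2·δb)² = 1.17
δS = √(27.3) = 5.22
S = 97.2.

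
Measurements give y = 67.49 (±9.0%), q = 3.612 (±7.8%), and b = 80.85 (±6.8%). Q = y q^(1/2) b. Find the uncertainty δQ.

Each factor contributes (exponent × relative error)² to (δQ/Q)²:
  (1·δy/y)² = (1×0.0900)² = 0.00810;  (½·δq/q)² = (0.5×0.0780)² = 0.00152;  (1·δb/b)² = (1×0.0680)² = 0.00462
δQ/Q = √(0.0142) = 0.119
Q = 10370, so δQ = 0.119 × 10370 = 1240.

1240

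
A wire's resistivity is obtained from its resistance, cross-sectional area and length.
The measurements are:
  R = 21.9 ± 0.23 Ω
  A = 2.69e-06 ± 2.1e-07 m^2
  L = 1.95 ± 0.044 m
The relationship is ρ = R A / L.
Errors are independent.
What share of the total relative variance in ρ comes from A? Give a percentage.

(δρ/ρ)² = (1·δR/R)² + (1·δA/A)² + (-1·δL/L)²
  R term: (1×0.0105)² = 0.000110
  A term: (1×0.0781)² = 0.00609
  L term: (-1×0.0226)² = 0.000509
Total = 0.00671. Share from A = 0.00609/0.00671 = 0.908.

90.8%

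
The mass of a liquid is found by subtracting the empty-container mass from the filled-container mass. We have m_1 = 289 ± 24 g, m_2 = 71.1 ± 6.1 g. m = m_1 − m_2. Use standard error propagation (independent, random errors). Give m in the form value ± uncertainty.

For a sum/difference, combine absolute errors in quadrature:
  (δm_1)² = 576;  (δm_2)² = 37.2
δm = √(613) = 24.8 g
m = 218 g.

218 ± 24.8 g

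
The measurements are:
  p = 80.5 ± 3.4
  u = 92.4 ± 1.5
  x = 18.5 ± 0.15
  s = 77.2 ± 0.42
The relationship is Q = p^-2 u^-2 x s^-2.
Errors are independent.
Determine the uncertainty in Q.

5.13e-12

For a monomial Q ∝ p^-2, u^-2, x, s^-2, fractional errors add in quadrature:
  (-2·δp/p)² = (-2×0.0422)² = 0.00714;  (-2·δu/u)² = (-2×0.0162)² = 0.00105;  (1·δx/x)² = (1×0.00811)² = 6.57e-05;  (-2·δs/s)² = (-2×0.00544)² = 0.000118
δQ/Q = √(0.00837) = 0.0915
Q = 5.61e-11, so δQ = 0.0915 × 5.61e-11 = 5.13e-12.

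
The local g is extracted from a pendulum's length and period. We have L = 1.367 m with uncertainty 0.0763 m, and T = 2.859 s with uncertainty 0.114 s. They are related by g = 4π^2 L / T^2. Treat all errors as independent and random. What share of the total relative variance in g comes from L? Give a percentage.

32.9%

(δg/g)² = (1·δL/L)² + (-2·δT/T)²
  L term: (1×0.0558)² = 0.00312
  T term: (-2×0.0399)² = 0.00636
Total = 0.00948. Share from L = 0.00312/0.00948 = 0.329.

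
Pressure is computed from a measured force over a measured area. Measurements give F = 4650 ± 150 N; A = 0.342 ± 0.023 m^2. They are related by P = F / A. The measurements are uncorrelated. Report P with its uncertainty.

Since P is a product/quotient, work with relative uncertainties:
  (1·δF/F)² = (1×0.0323)² = 0.00104;  (-1·δA/A)² = (-1×0.0673)² = 0.00452
δP/P = √(0.00556) = 0.0746
P = 13600 Pa, so δP = 0.0746 × 13600 = 1010 Pa.

13600 ± 1010 Pa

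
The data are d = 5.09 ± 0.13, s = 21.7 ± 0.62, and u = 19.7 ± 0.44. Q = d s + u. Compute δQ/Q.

Let p = d·s = 110. δp/p = √((1·δd/d)² + (1·δs/s)²) = √(0.000652 + 0.000816) = 0.0383, so δp = 4.23.
Q = p + u: δQ = √(δp² + δu²) = √(17.9 + 0.194) = 4.26
Q = 130, so δQ/Q = 4.26/130 = 0.0327.

0.0327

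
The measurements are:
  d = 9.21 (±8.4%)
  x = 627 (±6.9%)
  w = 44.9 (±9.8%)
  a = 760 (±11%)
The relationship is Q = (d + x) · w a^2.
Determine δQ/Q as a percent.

Let u = d + x = 636. δu = √(δd² + δx²) = √(0.599 + 1870) = 43.3, so δu/u = 0.0680.
Q is then a monomial in u, w, a:
δQ/Q = √((δu/u)² + (1·δw/w)² + (2·δa/a)²) = √(0.00463 + 0.00960 + 0.0484) = 0.250

25.0%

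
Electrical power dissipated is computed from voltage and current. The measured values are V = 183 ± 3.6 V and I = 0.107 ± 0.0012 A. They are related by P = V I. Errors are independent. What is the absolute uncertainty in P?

0.443 W

Relative error in a monomial: (δP/P)² = Σ (nᵢ · δxᵢ/xᵢ)².
  (1·δV/V)² = (1×0.0197)² = 0.000387;  (1·δI/I)² = (1×0.0112)² = 0.000126
δP/P = √(0.000513) = 0.0226
P = 19.6 W, so δP = 0.0226 × 19.6 = 0.443 W.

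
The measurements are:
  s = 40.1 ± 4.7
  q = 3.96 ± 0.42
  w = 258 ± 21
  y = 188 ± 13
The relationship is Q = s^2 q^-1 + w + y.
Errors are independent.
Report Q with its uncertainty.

852 ± 107

Let p = s^2·q^-1 = 406. δp/p = √((2·δs/s)² + (-1·δq/q)²) = √(0.0549 + 0.0112) = 0.257, so δp = 104.
Q = p + w + y: δQ = √(δp² + δw² + δy²) = √(10900 + 441 + 169) = 107
Q = 852.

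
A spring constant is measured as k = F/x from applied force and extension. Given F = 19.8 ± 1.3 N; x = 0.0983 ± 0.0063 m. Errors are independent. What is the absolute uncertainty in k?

18.5 N/m

k is a product of powers, so relative uncertainties combine in quadrature:
  (1·δF/F)² = (1×0.0657)² = 0.00431;  (-1·δx/x)² = (-1×0.0641)² = 0.00411
δk/k = √(0.00842) = 0.0918
k = 201 N/m, so δk = 0.0918 × 201 = 18.5 N/m.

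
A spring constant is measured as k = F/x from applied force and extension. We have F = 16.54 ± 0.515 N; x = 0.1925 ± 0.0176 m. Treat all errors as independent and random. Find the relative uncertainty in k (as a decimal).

Each factor contributes (exponent × relative error)² to (δk/k)²:
  (1·δF/F)² = (1×0.0311)² = 0.000969;  (-1·δx/x)² = (-1×0.0914)² = 0.00836
δk/k = √(0.00933) = 0.0966

0.0966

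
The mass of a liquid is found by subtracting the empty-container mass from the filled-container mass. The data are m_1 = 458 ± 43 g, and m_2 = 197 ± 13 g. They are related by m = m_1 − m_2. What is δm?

m is a linear combination, so absolute uncertainties add in quadrature:
  (δm_1)² = 1850;  (δm_2)² = 169
δm = √(2020) = 44.9 g

44.9 g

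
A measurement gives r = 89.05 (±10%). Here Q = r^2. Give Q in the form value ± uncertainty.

7930 ± 1590

Q ∝ r^2, so δQ/Q = |2| · δr/r = 2 × 0.100 = 0.200.
Q = 7930, so δQ = 0.200 × 7930 = 1590.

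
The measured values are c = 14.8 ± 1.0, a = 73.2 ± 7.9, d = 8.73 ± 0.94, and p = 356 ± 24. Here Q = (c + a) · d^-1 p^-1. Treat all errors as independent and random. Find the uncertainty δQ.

Let u = c + a = 88.0. δu = √(δc² + δa²) = √(1.00 + 62.4) = 7.96, so δu/u = 0.0905.
Q is then a monomial in u, d, p:
δQ/Q = √((δu/u)² + (-1·δd/d)² + (-1·δp/p)²) = √(0.00819 + 0.0116 + 0.00454) = 0.156
Q = 0.0283, so δQ = 0.156 × 0.0283 = 0.00442.

0.00442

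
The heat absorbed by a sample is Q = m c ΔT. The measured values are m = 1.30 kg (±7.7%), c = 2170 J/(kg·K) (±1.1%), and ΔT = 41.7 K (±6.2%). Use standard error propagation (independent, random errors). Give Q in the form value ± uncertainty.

(1.18 ± 0.117) × 10^5 J

Since Q is a product/quotient, work with relative uncertainties:
  (1·δm/m)² = (1×0.0770)² = 0.00593;  (1·δc/c)² = (1×0.0110)² = 0.000121;  (1·δΔT/ΔT)² = (1×0.0620)² = 0.00384
δQ/Q = √(0.00989) = 0.0995
Q = 1.18e+05 J, so δQ = 0.0995 × 1.18e+05 = 11700 J.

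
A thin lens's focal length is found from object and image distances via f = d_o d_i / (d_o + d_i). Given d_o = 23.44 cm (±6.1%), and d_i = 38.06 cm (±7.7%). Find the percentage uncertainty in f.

∂f/∂d_o = (d_i/(d_o+d_i))² = 0.383;  ∂f/∂d_i = (d_o/(d_o+d_i))² = 0.145
δf = √((∂f/∂d_o · δd_o)² + (∂f/∂d_i · δd_i)²) = √(0.300 + 0.181) = 0.694 cm
f = 14.51 cm, so δf/f = 0.694/14.51 = 0.0478.

4.78%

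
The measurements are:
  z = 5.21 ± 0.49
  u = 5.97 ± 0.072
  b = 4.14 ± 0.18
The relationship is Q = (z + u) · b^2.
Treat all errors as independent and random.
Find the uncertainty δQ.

Let w = z + u = 11.2. δw = √(δz² + δu²) = √(0.240 + 0.00518) = 0.495, so δw/w = 0.0443.
Q is then a monomial in w, b:
δQ/Q = √((δw/w)² + (2·δb/b)²) = √(0.00196 + 0.00756) = 0.0976
Q = 192, so δQ = 0.0976 × 192 = 18.7.

18.7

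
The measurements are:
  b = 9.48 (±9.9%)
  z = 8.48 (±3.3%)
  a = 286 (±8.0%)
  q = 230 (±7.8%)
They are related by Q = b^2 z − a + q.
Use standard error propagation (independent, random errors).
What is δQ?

156

Let p = b^2·z = 762. δp/p = √((2·δb/b)² + (1·δz/z)²) = √(0.0392 + 0.00109) = 0.201, so δp = 153.
Q = p − a + q: δQ = √(δp² + δa² + δq²) = √(23400 + 523 + 322) = 156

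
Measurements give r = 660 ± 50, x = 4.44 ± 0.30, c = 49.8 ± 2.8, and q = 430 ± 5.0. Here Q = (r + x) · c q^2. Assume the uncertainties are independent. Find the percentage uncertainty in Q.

9.68%

Let u = r + x = 664. δu = √(δr² + δx²) = √(2500 + 0.0900) = 50.0, so δu/u = 0.0753.
Q is then a monomial in u, c, q:
δQ/Q = √((δu/u)² + (1·δc/c)² + (2·δq/q)²) = √(0.00566 + 0.00316 + 0.000541) = 0.0968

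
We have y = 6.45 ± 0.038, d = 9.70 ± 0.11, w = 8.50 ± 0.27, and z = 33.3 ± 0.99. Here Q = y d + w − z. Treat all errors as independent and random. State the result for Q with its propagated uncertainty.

37.8 ± 1.30

Let p = y·d = 62.6. δp/p = √((1·δy/y)² + (1·δd/d)²) = √(3.47e-05 + 0.000129) = 0.0128, so δp = 0.800.
Q = p + w − z: δQ = √(δp² + δw² + δz²) = √(0.639 + 0.0729 + 0.980) = 1.30
Q = 37.8.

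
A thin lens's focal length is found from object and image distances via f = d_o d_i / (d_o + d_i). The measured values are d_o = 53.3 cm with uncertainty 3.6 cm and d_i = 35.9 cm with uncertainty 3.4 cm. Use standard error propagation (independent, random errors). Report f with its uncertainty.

21.5 ± 1.35 cm

∂f/∂d_o = (d_i/(d_o+d_i))² = 0.162;  ∂f/∂d_i = (d_o/(d_o+d_i))² = 0.357
δf = √((∂f/∂d_o · δd_o)² + (∂f/∂d_i · δd_i)²) = √(0.340 + 1.47) = 1.35 cm
f = 21.5 cm.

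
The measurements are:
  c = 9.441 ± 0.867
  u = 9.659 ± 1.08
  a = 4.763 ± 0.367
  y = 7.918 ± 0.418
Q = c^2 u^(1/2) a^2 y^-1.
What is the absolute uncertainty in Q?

200

For a monomial Q ∝ c^2, u^(1/2), a^2, y^-1, fractional errors add in quadrature:
  (2·δc/c)² = (2×0.0918)² = 0.0337;  (½·δu/u)² = (0.5×0.112)² = 0.00313;  (2·δa/a)² = (2×0.0771)² = 0.0237;  (-1·δy/y)² = (-1×0.0528)² = 0.00279
δQ/Q = √(0.0634) = 0.252
Q = 793.7, so δQ = 0.252 × 793.7 = 200.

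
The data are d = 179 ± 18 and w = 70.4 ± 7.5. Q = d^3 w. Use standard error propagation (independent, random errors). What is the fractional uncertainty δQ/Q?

For a monomial Q ∝ d^3, w, fractional errors add in quadrature:
  (3·δd/d)² = (3×0.101)² = 0.0910;  (1·δw/w)² = (1×0.107)² = 0.0113
δQ/Q = √(0.102) = 0.320

0.320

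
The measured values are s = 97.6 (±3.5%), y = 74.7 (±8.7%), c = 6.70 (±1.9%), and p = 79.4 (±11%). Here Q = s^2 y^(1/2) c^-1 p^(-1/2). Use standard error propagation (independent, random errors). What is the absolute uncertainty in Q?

139

For a monomial Q ∝ s^2, y^(1/2), c^-1, p^(-1/2), fractional errors add in quadrature:
  (2·δs/s)² = (2×0.0350)² = 0.00490;  (½·δy/y)² = (0.5×0.0870)² = 0.00189;  (-1·δc/c)² = (-1×0.0190)² = 0.000361;  (−½·δp/p)² = (-0.5×0.110)² = 0.00302
δQ/Q = √(0.0102) = 0.101
Q = 1380, so δQ = 0.101 × 1380 = 139.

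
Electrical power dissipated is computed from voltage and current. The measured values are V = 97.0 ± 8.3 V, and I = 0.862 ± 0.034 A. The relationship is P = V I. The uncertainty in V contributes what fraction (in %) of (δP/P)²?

(δP/P)² = (1·δV/V)² + (1·δI/I)²
  V term: (1×0.0856)² = 0.00732
  I term: (1×0.0394)² = 0.00156
Total = 0.00888. Share from V = 0.00732/0.00888 = 0.825.

82.5%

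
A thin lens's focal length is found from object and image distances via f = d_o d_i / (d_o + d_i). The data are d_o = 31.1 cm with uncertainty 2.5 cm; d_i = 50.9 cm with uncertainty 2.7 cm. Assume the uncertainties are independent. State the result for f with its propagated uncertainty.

∂f/∂d_o = (d_i/(d_o+d_i))² = 0.385;  ∂f/∂d_i = (d_o/(d_o+d_i))² = 0.144
δf = √((∂f/∂d_o · δd_o)² + (∂f/∂d_i · δd_i)²) = √(0.928 + 0.151) = 1.04 cm
f = 19.3 cm.

19.3 ± 1.04 cm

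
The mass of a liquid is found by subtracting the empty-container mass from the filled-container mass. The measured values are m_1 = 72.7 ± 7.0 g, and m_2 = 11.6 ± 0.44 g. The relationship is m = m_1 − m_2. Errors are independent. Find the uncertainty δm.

7.01 g

Each term contributes (cᵢ δxᵢ)² to (δm)²:
  (δm_1)² = 49.0;  (δm_2)² = 0.194
δm = √(49.2) = 7.01 g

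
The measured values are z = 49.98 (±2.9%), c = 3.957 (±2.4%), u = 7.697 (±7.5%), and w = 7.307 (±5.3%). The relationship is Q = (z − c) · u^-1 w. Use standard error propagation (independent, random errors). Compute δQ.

Let h = z − c = 46.02. δh = √(δz² + δc²) = √(2.10 + 0.00902) = 1.45, so δh/h = 0.0316.
Q is then a monomial in h, u, w:
δQ/Q = √((δh/h)² + (-1·δu/u)² + (1·δw/w)²) = √(0.000996 + 0.00562 + 0.00281) = 0.0971
Q = 43.69, so δQ = 0.0971 × 43.69 = 4.24.

4.24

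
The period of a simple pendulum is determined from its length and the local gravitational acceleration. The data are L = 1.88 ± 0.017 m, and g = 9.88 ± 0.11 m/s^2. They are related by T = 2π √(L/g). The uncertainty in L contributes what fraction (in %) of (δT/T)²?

(δT/T)² = (½·δL/L)² + (−½·δg/g)²
  L term: (0.5×0.00904)² = 2.04e-05
  g term: (-0.5×0.0111)² = 3.1e-05
Total = 5.14e-05. Share from L = 2.04e-05/5.14e-05 = 0.397.

39.7%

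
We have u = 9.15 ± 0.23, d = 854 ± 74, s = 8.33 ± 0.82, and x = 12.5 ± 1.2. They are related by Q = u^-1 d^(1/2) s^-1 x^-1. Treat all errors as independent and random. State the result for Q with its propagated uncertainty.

0.0307 ± 0.00449

Products/powers → add relative errors in quadrature, weighted by exponent:
  (-1·δu/u)² = (-1×0.0251)² = 0.000632;  (½·δd/d)² = (0.5×0.0867)² = 0.00188;  (-1·δs/s)² = (-1×0.0984)² = 0.00969;  (-1·δx/x)² = (-1×0.0960)² = 0.00922
δQ/Q = √(0.0214) = 0.146
Q = 0.0307, so δQ = 0.146 × 0.0307 = 0.00449.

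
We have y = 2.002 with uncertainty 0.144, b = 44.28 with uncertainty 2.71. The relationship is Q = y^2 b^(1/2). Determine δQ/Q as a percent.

Products/powers → add relative errors in quadrature, weighted by exponent:
  (2·δy/y)² = (2×0.0719)² = 0.0207;  (½·δb/b)² = (0.5×0.0612)² = 0.000936
δQ/Q = √(0.0216) = 0.147

14.7%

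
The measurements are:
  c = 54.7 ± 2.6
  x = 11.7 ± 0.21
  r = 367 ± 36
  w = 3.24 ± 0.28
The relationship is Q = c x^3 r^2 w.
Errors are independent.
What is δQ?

8.64e+09

Since Q is a product/quotient, work with relative uncertainties:
  (1·δc/c)² = (1×0.0475)² = 0.00226;  (3·δx/x)² = (3×0.0179)² = 0.00290;  (2·δr/r)² = (2×0.0981)² = 0.0385;  (1·δw/w)² = (1×0.0864)² = 0.00747
δQ/Q = √(0.0511) = 0.226
Q = 3.82e+10, so δQ = 0.226 × 3.82e+10 = 8.64e+09.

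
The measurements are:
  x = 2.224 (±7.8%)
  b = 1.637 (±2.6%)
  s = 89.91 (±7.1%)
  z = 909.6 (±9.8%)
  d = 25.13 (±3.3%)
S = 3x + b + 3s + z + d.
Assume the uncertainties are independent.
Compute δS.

91.2

Absolute uncertainties add in quadrature for a linear combination:
  (3·δx)² = 0.271;  (δb)² = 0.00181;  (3·δs)² = 367;  (δz)² = 7950;  (δd)² = 0.688
δS = √(8310) = 91.2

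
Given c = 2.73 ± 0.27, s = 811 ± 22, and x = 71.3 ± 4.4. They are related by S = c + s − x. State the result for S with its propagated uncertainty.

Sums and differences: (δS)² = Σ (cᵢ δxᵢ)².
  (δc)² = 0.0729;  (δs)² = 484;  (δx)² = 19.4
δS = √(503) = 22.4
S = 742.

742 ± 22.4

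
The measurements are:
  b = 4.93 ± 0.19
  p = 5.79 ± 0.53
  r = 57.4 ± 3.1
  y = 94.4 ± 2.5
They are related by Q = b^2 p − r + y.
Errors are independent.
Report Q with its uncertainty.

Let w = b^2·p = 141. δw/w = √((2·δb/b)² + (1·δp/p)²) = √(0.00594 + 0.00838) = 0.120, so δw = 16.8.
Q = w − r + y: δQ = √(δw² + δr² + δy²) = √(284 + 9.61 + 6.25) = 17.3
Q = 178.

178 ± 17.3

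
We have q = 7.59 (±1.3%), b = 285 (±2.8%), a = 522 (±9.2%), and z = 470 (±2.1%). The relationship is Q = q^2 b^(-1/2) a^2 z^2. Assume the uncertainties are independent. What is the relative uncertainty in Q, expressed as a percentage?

19.1%

Relative error in a monomial: (δQ/Q)² = Σ (nᵢ · δxᵢ/xᵢ)².
  (2·δq/q)² = (2×0.0130)² = 0.000676;  (−½·δb/b)² = (-0.5×0.0280)² = 0.000196;  (2·δa/a)² = (2×0.0920)² = 0.0339;  (2·δz/z)² = (2×0.0210)² = 0.00176
δQ/Q = √(0.0365) = 0.191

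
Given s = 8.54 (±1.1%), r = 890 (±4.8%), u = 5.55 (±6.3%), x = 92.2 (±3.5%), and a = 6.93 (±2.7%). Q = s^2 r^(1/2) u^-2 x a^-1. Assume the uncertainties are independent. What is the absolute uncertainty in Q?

Products/powers → add relative errors in quadrature, weighted by exponent:
  (2·δs/s)² = (2×0.0110)² = 0.000484;  (½·δr/r)² = (0.5×0.0480)² = 0.000576;  (-2·δu/u)² = (-2×0.0630)² = 0.0159;  (1·δx/x)² = (1×0.0350)² = 0.00123;  (-1·δa/a)² = (-1×0.0270)² = 0.000729
δQ/Q = √(0.0189) = 0.137
Q = 940, so δQ = 0.137 × 940 = 129.

129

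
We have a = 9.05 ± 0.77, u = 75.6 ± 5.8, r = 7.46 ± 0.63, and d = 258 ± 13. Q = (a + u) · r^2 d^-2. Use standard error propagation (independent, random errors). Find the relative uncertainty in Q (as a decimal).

Let w = a + u = 84.6. δw = √(δa² + δu²) = √(0.593 + 33.6) = 5.85, so δw/w = 0.0691.
Q is then a monomial in w, r, d:
δQ/Q = √((δw/w)² + (2·δr/r)² + (-2·δd/d)²) = √(0.00478 + 0.0285 + 0.0102) = 0.208

0.208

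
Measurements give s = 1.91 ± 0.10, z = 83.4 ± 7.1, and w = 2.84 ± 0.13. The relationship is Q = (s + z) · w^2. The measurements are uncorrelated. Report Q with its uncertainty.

Let u = s + z = 85.3. δu = √(δs² + δz²) = √(0.0100 + 50.4) = 7.10, so δu/u = 0.0832.
Q is then a monomial in u, w:
δQ/Q = √((δu/u)² + (2·δw/w)²) = √(0.00693 + 0.00838) = 0.124
Q = 688, so δQ = 0.124 × 688 = 85.1.

688 ± 85.1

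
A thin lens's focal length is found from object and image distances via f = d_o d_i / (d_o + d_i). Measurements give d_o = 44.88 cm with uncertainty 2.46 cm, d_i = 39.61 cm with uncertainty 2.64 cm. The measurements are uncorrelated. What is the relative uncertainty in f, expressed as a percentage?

4.37%

∂f/∂d_o = (d_i/(d_o+d_i))² = 0.220;  ∂f/∂d_i = (d_o/(d_o+d_i))² = 0.282
δf = √((∂f/∂d_o · δd_o)² + (∂f/∂d_i · δd_i)²) = √(0.292 + 0.555) = 0.920 cm
f = 21.04 cm, so δf/f = 0.920/21.04 = 0.0437.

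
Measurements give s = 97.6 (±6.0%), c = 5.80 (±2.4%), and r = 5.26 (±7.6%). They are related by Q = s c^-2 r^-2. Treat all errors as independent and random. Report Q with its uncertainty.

0.105 ± 0.0179

Products/powers → add relative errors in quadrature, weighted by exponent:
  (1·δs/s)² = (1×0.0600)² = 0.00360;  (-2·δc/c)² = (-2×0.0240)² = 0.00230;  (-2·δr/r)² = (-2×0.0760)² = 0.0231
δQ/Q = √(0.0290) = 0.170
Q = 0.105, so δQ = 0.170 × 0.105 = 0.0179.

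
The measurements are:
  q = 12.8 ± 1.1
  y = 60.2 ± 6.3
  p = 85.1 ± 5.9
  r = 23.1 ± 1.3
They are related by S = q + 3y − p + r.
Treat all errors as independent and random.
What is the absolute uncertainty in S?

S is a linear combination, so absolute uncertainties add in quadrature:
  (δq)² = 1.21;  (3·δy)² = 357;  (δp)² = 34.8;  (δr)² = 1.69
δS = √(395) = 19.9

19.9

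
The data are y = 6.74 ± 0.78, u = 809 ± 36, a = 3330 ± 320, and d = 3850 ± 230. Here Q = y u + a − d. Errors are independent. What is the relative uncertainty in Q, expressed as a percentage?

Let p = y·u = 5450. δp/p = √((1·δy/y)² + (1·δu/u)²) = √(0.0134 + 0.00198) = 0.124, so δp = 676.
Q = p + a − d: δQ = √(δp² + δa² + δd²) = √(4.57e+05 + 1.02e+05 + 52900) = 783
Q = 4930, so δQ/Q = 783/4930 = 0.159.

15.9%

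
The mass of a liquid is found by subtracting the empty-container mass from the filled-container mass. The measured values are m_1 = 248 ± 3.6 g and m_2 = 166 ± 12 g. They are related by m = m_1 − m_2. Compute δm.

For a sum/difference, combine absolute errors in quadrature:
  (δm_1)² = 13.0;  (δm_2)² = 144
δm = √(157) = 12.5 g

12.5 g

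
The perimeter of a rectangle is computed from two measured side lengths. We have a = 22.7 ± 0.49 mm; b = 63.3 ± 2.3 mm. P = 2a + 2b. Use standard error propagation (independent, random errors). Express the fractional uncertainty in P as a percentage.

Each term contributes (cᵢ δxᵢ)² to (δP)²:
  (2·δa)² = 0.960;  (2·δb)² = 21.2
δP = √(22.1) = 4.70 mm
P = 172 mm, so δP/P = 4.70/172 = 0.0273.

2.73%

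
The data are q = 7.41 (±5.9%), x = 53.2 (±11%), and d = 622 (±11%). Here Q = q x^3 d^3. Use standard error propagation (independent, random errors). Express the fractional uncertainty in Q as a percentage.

Products/powers → add relative errors in quadrature, weighted by exponent:
  (1·δq/q)² = (1×0.0590)² = 0.00348;  (3·δx/x)² = (3×0.110)² = 0.109;  (3·δd/d)² = (3×0.110)² = 0.109
δQ/Q = √(0.221) = 0.470

47.0%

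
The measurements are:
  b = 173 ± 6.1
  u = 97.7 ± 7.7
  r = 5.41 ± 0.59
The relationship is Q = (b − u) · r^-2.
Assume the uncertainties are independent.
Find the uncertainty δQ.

Let w = b − u = 75.3. δw = √(δb² + δu²) = √(37.2 + 59.3) = 9.82, so δw/w = 0.130.
Q is then a monomial in w, r:
δQ/Q = √((δw/w)² + (-2·δr/r)²) = √(0.0170 + 0.0476) = 0.254
Q = 2.57, so δQ = 0.254 × 2.57 = 0.654.

0.654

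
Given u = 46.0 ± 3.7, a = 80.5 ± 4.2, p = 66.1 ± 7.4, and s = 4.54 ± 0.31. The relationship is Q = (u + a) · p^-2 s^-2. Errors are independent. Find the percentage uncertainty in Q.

Let w = u + a = 126. δw = √(δu² + δa²) = √(13.7 + 17.6) = 5.60, so δw/w = 0.0442.
Q is then a monomial in w, p, s:
δQ/Q = √((δw/w)² + (-2·δp/p)² + (-2·δs/s)²) = √(0.00196 + 0.0501 + 0.0186) = 0.266

26.6%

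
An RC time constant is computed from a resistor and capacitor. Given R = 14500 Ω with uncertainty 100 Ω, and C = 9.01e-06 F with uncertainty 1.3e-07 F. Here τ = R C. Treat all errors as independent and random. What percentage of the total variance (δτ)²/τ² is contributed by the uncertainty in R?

18.6%

(δτ/τ)² = (1·δR/R)² + (1·δC/C)²
  R term: (1×0.00690)² = 4.76e-05
  C term: (1×0.0144)² = 0.000208
Total = 0.000256. Share from R = 4.76e-05/0.000256 = 0.186.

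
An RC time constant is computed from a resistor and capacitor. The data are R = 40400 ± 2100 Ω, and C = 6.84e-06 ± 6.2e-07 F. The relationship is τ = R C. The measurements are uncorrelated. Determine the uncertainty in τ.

0.0289 s

τ is a product of powers, so relative uncertainties combine in quadrature:
  (1·δR/R)² = (1×0.0520)² = 0.00270;  (1·δC/C)² = (1×0.0906)² = 0.00822
δτ/τ = √(0.0109) = 0.104
τ = 0.276 s, so δτ = 0.104 × 0.276 = 0.0289 s.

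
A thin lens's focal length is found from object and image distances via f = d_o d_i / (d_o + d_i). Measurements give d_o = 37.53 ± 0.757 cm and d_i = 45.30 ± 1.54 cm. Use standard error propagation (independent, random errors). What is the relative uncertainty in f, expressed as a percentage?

1.89%

∂f/∂d_o = (d_i/(d_o+d_i))² = 0.299;  ∂f/∂d_i = (d_o/(d_o+d_i))² = 0.205
δf = √((∂f/∂d_o · δd_o)² + (∂f/∂d_i · δd_i)²) = √(0.0513 + 0.1000) = 0.389 cm
f = 20.53 cm, so δf/f = 0.389/20.53 = 0.0189.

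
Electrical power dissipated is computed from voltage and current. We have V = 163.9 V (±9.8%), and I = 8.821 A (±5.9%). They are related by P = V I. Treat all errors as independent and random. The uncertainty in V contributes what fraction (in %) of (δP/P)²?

(δP/P)² = (1·δV/V)² + (1·δI/I)²
  V term: (1×0.0980)² = 0.00960
  I term: (1×0.0590)² = 0.00348
Total = 0.0131. Share from V = 0.00960/0.0131 = 0.734.

73.4%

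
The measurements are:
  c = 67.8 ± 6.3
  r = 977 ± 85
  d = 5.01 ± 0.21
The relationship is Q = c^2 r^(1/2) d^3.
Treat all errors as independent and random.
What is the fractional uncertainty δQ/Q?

Products/powers → add relative errors in quadrature, weighted by exponent:
  (2·δc/c)² = (2×0.0929)² = 0.0345;  (½·δr/r)² = (0.5×0.0870)² = 0.00189;  (3·δd/d)² = (3×0.0419)² = 0.0158
δQ/Q = √(0.0522) = 0.229

0.229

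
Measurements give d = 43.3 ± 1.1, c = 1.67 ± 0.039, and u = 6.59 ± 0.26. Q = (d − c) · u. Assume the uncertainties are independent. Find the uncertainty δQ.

Let w = d − c = 41.6. δw = √(δd² + δc²) = √(1.21 + 0.00152) = 1.10, so δw/w = 0.0264.
Q is then a monomial in w, u:
δQ/Q = √((δw/w)² + (1·δu/u)²) = √(0.000699 + 0.00156) = 0.0475
Q = 274, so δQ = 0.0475 × 274 = 13.0.

13.0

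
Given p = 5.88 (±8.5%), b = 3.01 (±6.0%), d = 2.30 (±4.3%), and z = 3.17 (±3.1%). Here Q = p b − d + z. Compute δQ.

Let w = p·b = 17.7. δw/w = √((1·δp/p)² + (1·δb/b)²) = √(0.00723 + 0.00360) = 0.104, so δw = 1.84.
Q = w − d + z: δQ = √(δw² + δd² + δz²) = √(3.39 + 0.00978 + 0.00966) = 1.85

1.85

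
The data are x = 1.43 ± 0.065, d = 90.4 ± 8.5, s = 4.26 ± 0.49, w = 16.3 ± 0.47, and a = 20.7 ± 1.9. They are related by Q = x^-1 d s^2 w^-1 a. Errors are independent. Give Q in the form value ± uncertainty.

1460 ± 394

Q is a product of powers, so relative uncertainties combine in quadrature:
  (-1·δx/x)² = (-1×0.0455)² = 0.00207;  (1·δd/d)² = (1×0.0940)² = 0.00884;  (2·δs/s)² = (2×0.115)² = 0.0529;  (-1·δw/w)² = (-1×0.0288)² = 0.000831;  (1·δa/a)² = (1×0.0918)² = 0.00842
δQ/Q = √(0.0731) = 0.270
Q = 1460, so δQ = 0.270 × 1460 = 394.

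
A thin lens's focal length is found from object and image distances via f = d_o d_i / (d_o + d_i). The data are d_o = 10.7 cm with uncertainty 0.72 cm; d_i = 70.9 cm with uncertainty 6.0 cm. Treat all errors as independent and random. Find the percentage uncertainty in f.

5.95%

∂f/∂d_o = (d_i/(d_o+d_i))² = 0.755;  ∂f/∂d_i = (d_o/(d_o+d_i))² = 0.0172
δf = √((∂f/∂d_o · δd_o)² + (∂f/∂d_i · δd_i)²) = √(0.295 + 0.0106) = 0.553 cm
f = 9.30 cm, so δf/f = 0.553/9.30 = 0.0595.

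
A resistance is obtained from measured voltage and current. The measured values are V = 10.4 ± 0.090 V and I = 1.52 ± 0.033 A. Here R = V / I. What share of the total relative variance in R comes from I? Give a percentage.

(δR/R)² = (1·δV/V)² + (-1·δI/I)²
  V term: (1×0.00865)² = 7.49e-05
  I term: (-1×0.0217)² = 0.000471
Total = 0.000546. Share from I = 0.000471/0.000546 = 0.863.

86.3%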